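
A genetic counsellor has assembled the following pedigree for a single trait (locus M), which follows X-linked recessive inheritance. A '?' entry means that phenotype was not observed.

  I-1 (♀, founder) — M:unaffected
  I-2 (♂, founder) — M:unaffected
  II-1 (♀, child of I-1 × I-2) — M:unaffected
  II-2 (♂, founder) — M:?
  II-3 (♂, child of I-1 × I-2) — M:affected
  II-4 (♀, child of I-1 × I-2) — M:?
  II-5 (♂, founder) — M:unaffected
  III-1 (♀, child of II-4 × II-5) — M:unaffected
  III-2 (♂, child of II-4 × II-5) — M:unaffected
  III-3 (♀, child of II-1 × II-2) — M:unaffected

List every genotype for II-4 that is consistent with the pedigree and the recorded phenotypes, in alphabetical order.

II-4 ∈ {X^MX^M, X^MX^m}

M/I-1 un ·: X^MX^m
M/I-2 un ·: X^MY
M/II-1 un I-1×I-2: X^MX^M|X^MX^m
M/II-2 ? ·: X^MY|X^mY
M/II-3 aff I-1×I-2: X^mY
M/II-4 ? I-1×I-2: X^MX^M|X^MX^m
M/II-5 un ·: X^MY
M/III-1 un II-4×II-5: X^MX^M|X^MX^m
M/III-2 un II-4×II-5: X^MY
M/III-3 un II-1×II-2: X^MX^M|X^MX^m
⇒ M over [I-1,I-2,II-1,II-2,II-3,II-4,II-5,III-1,III-2,III-3]: 15 consistent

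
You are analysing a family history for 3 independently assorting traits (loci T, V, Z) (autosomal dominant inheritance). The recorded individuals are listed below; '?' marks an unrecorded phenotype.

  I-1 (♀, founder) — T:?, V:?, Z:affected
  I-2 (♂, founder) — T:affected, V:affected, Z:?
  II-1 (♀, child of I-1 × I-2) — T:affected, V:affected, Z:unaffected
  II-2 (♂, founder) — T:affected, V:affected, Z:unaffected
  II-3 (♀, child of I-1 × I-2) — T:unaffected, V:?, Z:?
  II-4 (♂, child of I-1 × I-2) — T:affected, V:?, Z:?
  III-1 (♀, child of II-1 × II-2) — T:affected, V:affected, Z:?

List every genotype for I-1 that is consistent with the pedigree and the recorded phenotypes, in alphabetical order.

I-1 ∈ {Tt VV Zz, Tt Vv Zz, Tt vv Zz, tt VV Zz, tt Vv Zz, tt vv Zz}

T/I-1 ? ·: tt|Tt
T/I-2 aff ·: Tt
T/II-1 aff I-1×I-2: Tt|TT
T/II-2 aff ·: Tt|TT
T/II-3 un I-1×I-2: tt
T/II-4 aff I-1×I-2: Tt|TT
T/III-1 aff II-1×II-2: Tt|TT
⇒ T over [I-1,I-2,II-1,II-2,II-3,II-4,III-1]: 18 consistent
V/I-1 ? ·: vv|Vv|VV
V/I-2 aff ·: Vv|VV
V/II-1 aff I-1×I-2: Vv|VV
V/II-2 aff ·: Vv|VV
V/II-3 ? I-1×I-2: vv|Vv|VV
V/II-4 ? I-1×I-2: vv|Vv|VV
V/III-1 aff II-1×II-2: Vv|VV
⇒ V over [I-1,I-2,II-1,II-2,II-3,II-4,III-1]: 142 consistent
Z/I-1 aff ·: Zz
Z/I-2 ? ·: zz|Zz
Z/II-1 un I-1×I-2: zz
Z/II-2 un ·: zz
Z/II-3 ? I-1×I-2: zz|Zz|ZZ
Z/II-4 ? I-1×I-2: zz|Zz|ZZ
Z/III-1 ? II-1×II-2: zz
⇒ Z over [I-1,I-2,II-1,II-2,II-3,II-4,III-1]: 13 consistent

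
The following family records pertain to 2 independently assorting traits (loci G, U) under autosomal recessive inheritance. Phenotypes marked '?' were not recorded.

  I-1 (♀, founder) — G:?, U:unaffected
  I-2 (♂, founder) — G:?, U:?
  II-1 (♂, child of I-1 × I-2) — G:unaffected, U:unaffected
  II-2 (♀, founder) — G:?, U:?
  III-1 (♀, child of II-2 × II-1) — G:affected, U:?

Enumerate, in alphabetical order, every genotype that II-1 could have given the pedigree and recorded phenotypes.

II-1 ∈ {Gg UU, Gg Uu}

G/I-1 ? ·: GG|Gg|gg
G/I-2 ? ·: GG|Gg|gg
G/II-1 un I-1×I-2: Gg
G/II-2 ? ·: Gg|gg
G/III-1 aff II-2×II-1: gg
⇒ G over [I-1,I-2,II-1,II-2,III-1]: 14 consistent
U/I-1 un ·: UU|Uu
U/I-2 ? ·: UU|Uu|uu
U/II-1 un I-1×I-2: UU|Uu
U/II-2 ? ·: UU|Uu|uu
U/III-1 ? II-2×II-1: UU|Uu|uu
⇒ U over [I-1,I-2,II-1,II-2,III-1]: 51 consistent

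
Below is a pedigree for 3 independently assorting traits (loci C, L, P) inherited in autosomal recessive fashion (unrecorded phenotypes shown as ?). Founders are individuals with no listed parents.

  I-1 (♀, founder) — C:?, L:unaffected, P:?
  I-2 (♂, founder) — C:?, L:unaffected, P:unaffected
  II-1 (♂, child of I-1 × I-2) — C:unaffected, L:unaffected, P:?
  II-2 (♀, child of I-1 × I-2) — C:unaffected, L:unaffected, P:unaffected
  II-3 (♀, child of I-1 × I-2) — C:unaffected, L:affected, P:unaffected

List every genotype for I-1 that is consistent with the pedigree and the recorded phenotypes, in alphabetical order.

C/I-1 ? ·: CC|Cc|cc
C/I-2 ? ·: CC|Cc|cc
C/II-1 un I-1×I-2: CC|Cc
C/II-2 un I-1×I-2: CC|Cc
C/II-3 un I-1×I-2: CC|Cc
⇒ C over [I-1,I-2,II-1,II-2,II-3]: 29 consistent
L/I-1 un ·: Ll
L/I-2 un ·: Ll
L/II-1 un I-1×I-2: LL|Ll
L/II-2 un I-1×I-2: LL|Ll
L/II-3 aff I-1×I-2: ll
⇒ L over [I-1,I-2,II-1,II-2,II-3]: 4 consistent
P/I-1 ? ·: PP|Pp|pp
P/I-2 un ·: PP|Pp
P/II-1 ? I-1×I-2: PP|Pp|pp
P/II-2 un I-1×I-2: PP|Pp
P/II-3 un I-1×I-2: PP|Pp
⇒ P over [I-1,I-2,II-1,II-2,II-3]: 32 consistent

I-1 ∈ {CC Ll PP, CC Ll Pp, CC Ll pp, Cc Ll PP, Cc Ll Pp, Cc Ll pp, cc Ll PP, cc Ll Pp, cc Ll pp}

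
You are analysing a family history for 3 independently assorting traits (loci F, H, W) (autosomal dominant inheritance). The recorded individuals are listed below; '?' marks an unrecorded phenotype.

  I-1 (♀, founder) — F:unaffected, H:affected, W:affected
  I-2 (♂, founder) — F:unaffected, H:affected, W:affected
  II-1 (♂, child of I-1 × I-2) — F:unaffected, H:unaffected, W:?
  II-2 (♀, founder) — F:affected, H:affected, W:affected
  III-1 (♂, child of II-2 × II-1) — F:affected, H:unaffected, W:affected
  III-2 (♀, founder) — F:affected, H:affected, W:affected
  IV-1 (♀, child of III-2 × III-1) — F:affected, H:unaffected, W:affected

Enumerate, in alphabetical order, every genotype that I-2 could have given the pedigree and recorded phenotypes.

I-2 ∈ {ff Hh WW, ff Hh Ww}

F/I-1 un ·: ff
F/I-2 un ·: ff
F/II-1 un I-1×I-2: ff
F/II-2 aff ·: Ff|FF
F/III-1 aff II-2×II-1: Ff
F/III-2 aff ·: Ff|FF
F/IV-1 aff III-2×III-1: Ff|FF
⇒ F over [I-1,I-2,II-1,II-2,III-1,III-2,IV-1]: 8 consistent
H/I-1 aff ·: Hh
H/I-2 aff ·: Hh
H/II-1 un I-1×I-2: hh
H/II-2 aff ·: Hh
H/III-1 un II-2×II-1: hh
H/III-2 aff ·: Hh
H/IV-1 un III-2×III-1: hh
⇒ H over [I-1,I-2,II-1,II-2,III-1,III-2,IV-1]: 1 consistent
W/I-1 aff ·: Ww|WW
W/I-2 aff ·: Ww|WW
W/II-1 ? I-1×I-2: ww|Ww|WW
W/II-2 aff ·: Ww|WW
W/III-1 aff II-2×II-1: Ww|WW
W/III-2 aff ·: Ww|WW
W/IV-1 aff III-2×III-1: Ww|WW
⇒ W over [I-1,I-2,II-1,II-2,III-1,III-2,IV-1]: 90 consistent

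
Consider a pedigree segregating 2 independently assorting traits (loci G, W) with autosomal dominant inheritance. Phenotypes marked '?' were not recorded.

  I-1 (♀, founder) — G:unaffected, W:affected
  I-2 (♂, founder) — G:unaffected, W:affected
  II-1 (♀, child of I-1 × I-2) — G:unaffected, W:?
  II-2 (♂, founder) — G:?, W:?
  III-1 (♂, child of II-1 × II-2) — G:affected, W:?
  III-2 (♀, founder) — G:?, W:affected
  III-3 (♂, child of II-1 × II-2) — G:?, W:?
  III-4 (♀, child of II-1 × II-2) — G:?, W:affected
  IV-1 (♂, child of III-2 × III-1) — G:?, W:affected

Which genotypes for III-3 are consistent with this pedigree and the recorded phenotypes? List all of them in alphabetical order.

G/I-1 un ·: gg
G/I-2 un ·: gg
G/II-1 un I-1×I-2: gg
G/II-2 ? ·: Gg|GG
G/III-1 aff II-1×II-2: Gg
G/III-2 ? ·: gg|Gg|GG
G/III-3 ? II-1×II-2: gg|Gg
G/III-4 ? II-1×II-2: gg|Gg
G/IV-1 ? III-2×III-1: gg|Gg|GG
⇒ G over [I-1,I-2,II-1,II-2,III-1,III-2,III-3,III-4,IV-1]: 35 consistent
W/I-1 aff ·: Ww|WW
W/I-2 aff ·: Ww|WW
W/II-1 ? I-1×I-2: ww|Ww|WW
W/II-2 ? ·: ww|Ww|WW
W/III-1 ? II-1×II-2: ww|Ww|WW
W/III-2 aff ·: Ww|WW
W/III-3 ? II-1×II-2: ww|Ww|WW
W/III-4 aff II-1×II-2: Ww|WW
W/IV-1 aff III-2×III-1: Ww|WW
⇒ W over [I-1,I-2,II-1,II-2,III-1,III-2,III-3,III-4,IV-1]: 438 consistent

III-3 ∈ {Gg WW, Gg Ww, Gg ww, gg WW, gg Ww, gg ww}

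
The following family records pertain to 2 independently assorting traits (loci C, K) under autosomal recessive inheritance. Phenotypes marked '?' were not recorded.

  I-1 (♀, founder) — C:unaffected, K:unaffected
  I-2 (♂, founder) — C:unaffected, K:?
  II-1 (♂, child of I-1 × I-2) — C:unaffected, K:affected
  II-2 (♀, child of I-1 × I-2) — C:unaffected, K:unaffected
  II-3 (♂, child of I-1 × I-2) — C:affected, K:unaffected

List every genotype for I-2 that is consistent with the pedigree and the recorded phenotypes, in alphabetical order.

C/I-1 un ·: Cc
C/I-2 un ·: Cc
C/II-1 un I-1×I-2: CC|Cc
C/II-2 un I-1×I-2: CC|Cc
C/II-3 aff I-1×I-2: cc
⇒ C over [I-1,I-2,II-1,II-2,II-3]: 4 consistent
K/I-1 un ·: Kk
K/I-2 ? ·: Kk|kk
K/II-1 aff I-1×I-2: kk
K/II-2 un I-1×I-2: KK|Kk
K/II-3 un I-1×I-2: KK|Kk
⇒ K over [I-1,I-2,II-1,II-2,II-3]: 5 consistent

I-2 ∈ {Cc Kk, Cc kk}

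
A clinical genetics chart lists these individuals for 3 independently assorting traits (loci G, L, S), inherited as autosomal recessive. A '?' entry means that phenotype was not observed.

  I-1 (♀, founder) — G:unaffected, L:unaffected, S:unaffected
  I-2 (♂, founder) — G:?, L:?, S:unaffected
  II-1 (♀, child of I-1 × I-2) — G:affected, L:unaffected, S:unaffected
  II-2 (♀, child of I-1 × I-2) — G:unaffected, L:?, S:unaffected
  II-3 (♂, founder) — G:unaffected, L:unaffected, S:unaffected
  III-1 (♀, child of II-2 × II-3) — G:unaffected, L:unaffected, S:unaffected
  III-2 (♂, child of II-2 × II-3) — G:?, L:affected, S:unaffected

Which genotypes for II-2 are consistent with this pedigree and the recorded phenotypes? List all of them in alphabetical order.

G/I-1 un ·: Gg
G/I-2 ? ·: Gg|gg
G/II-1 aff I-1×I-2: gg
G/II-2 un I-1×I-2: GG|Gg
G/II-3 un ·: GG|Gg
G/III-1 un II-2×II-3: GG|Gg
G/III-2 ? II-2×II-3: GG|Gg|gg
⇒ G over [I-1,I-2,II-1,II-2,II-3,III-1,III-2]: 25 consistent
L/I-1 un ·: LL|Ll
L/I-2 ? ·: LL|Ll|ll
L/II-1 un I-1×I-2: LL|Ll
L/II-2 ? I-1×I-2: Ll|ll
L/II-3 un ·: Ll
L/III-1 un II-2×II-3: LL|Ll
L/III-2 aff II-2×II-3: ll
⇒ L over [I-1,I-2,II-1,II-2,II-3,III-1,III-2]: 19 consistent
S/I-1 un ·: SS|Ss
S/I-2 un ·: SS|Ss
S/II-1 un I-1×I-2: SS|Ss
S/II-2 un I-1×I-2: SS|Ss
S/II-3 un ·: SS|Ss
S/III-1 un II-2×II-3: SS|Ss
S/III-2 un II-2×II-3: SS|Ss
⇒ S over [I-1,I-2,II-1,II-2,II-3,III-1,III-2]: 83 consistent

II-2 ∈ {GG Ll SS, GG Ll Ss, GG ll SS, GG ll Ss, Gg Ll SS, Gg Ll Ss, Gg ll SS, Gg ll Ss}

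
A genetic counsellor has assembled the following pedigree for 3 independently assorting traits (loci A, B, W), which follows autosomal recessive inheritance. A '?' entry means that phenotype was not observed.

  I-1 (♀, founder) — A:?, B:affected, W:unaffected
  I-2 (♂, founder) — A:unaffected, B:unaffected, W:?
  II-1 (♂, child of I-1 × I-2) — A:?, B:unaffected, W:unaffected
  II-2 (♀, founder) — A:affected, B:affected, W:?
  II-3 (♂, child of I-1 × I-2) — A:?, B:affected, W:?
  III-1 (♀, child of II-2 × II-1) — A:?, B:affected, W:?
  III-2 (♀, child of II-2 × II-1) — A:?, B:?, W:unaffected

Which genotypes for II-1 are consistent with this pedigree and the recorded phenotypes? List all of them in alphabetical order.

A/I-1 ? ·: AA|Aa|aa
A/I-2 un ·: AA|Aa
A/II-1 ? I-1×I-2: AA|Aa|aa
A/II-2 aff ·: aa
A/II-3 ? I-1×I-2: AA|Aa|aa
A/III-1 ? II-2×II-1: Aa|aa
A/III-2 ? II-2×II-1: Aa|aa
⇒ A over [I-1,I-2,II-1,II-2,II-3,III-1,III-2]: 53 consistent
B/I-1 aff ·: bb
B/I-2 un ·: Bb
B/II-1 un I-1×I-2: Bb
B/II-2 aff ·: bb
B/II-3 aff I-1×I-2: bb
B/III-1 aff II-2×II-1: bb
B/III-2 ? II-2×II-1: Bb|bb
⇒ B over [I-1,I-2,II-1,II-2,II-3,III-1,III-2]: 2 consistent
W/I-1 un ·: WW|Ww
W/I-2 ? ·: WW|Ww|ww
W/II-1 un I-1×I-2: WW|Ww
W/II-2 ? ·: WW|Ww|ww
W/II-3 ? I-1×I-2: WW|Ww|ww
W/III-1 ? II-2×II-1: WW|Ww|ww
W/III-2 un II-2×II-1: WW|Ww
⇒ W over [I-1,I-2,II-1,II-2,II-3,III-1,III-2]: 168 consistent

II-1 ∈ {AA Bb WW, AA Bb Ww, Aa Bb WW, Aa Bb Ww, aa Bb WW, aa Bb Ww}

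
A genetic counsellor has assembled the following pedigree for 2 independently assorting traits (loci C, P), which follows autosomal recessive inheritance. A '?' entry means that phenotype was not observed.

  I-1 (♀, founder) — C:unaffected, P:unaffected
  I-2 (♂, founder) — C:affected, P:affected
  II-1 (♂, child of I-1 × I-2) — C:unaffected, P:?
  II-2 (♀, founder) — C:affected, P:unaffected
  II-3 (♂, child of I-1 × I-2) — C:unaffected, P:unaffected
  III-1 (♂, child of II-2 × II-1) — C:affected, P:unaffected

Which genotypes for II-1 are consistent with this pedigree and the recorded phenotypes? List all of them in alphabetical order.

C/I-1 un ·: CC|Cc
C/I-2 aff ·: cc
C/II-1 un I-1×I-2: Cc
C/II-2 aff ·: cc
C/II-3 un I-1×I-2: Cc
C/III-1 aff II-2×II-1: cc
⇒ C over [I-1,I-2,II-1,II-2,II-3,III-1]: 2 consistent
P/I-1 un ·: PP|Pp
P/I-2 aff ·: pp
P/II-1 ? I-1×I-2: Pp|pp
P/II-2 un ·: PP|Pp
P/II-3 un I-1×I-2: Pp
P/III-1 un II-2×II-1: PP|Pp
⇒ P over [I-1,I-2,II-1,II-2,II-3,III-1]: 10 consistent

II-1 ∈ {Cc Pp, Cc pp}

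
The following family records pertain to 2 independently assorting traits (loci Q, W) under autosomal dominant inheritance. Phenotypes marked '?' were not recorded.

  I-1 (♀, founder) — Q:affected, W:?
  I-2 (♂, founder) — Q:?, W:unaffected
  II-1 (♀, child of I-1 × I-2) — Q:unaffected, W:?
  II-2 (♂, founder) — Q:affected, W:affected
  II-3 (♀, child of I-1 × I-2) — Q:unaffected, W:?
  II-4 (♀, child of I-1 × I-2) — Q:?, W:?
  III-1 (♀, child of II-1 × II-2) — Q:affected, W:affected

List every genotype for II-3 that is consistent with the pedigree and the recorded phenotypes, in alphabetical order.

II-3 ∈ {qq Ww, qq ww}

Q/I-1 aff ·: Qq
Q/I-2 ? ·: qq|Qq
Q/II-1 un I-1×I-2: qq
Q/II-2 aff ·: Qq|QQ
Q/II-3 un I-1×I-2: qq
Q/II-4 ? I-1×I-2: qq|Qq|QQ
Q/III-1 aff II-1×II-2: Qq
⇒ Q over [I-1,I-2,II-1,II-2,II-3,II-4,III-1]: 10 consistent
W/I-1 ? ·: ww|Ww|WW
W/I-2 un ·: ww
W/II-1 ? I-1×I-2: ww|Ww
W/II-2 aff ·: Ww|WW
W/II-3 ? I-1×I-2: ww|Ww
W/II-4 ? I-1×I-2: ww|Ww
W/III-1 aff II-1×II-2: Ww|WW
⇒ W over [I-1,I-2,II-1,II-2,II-3,II-4,III-1]: 30 consistent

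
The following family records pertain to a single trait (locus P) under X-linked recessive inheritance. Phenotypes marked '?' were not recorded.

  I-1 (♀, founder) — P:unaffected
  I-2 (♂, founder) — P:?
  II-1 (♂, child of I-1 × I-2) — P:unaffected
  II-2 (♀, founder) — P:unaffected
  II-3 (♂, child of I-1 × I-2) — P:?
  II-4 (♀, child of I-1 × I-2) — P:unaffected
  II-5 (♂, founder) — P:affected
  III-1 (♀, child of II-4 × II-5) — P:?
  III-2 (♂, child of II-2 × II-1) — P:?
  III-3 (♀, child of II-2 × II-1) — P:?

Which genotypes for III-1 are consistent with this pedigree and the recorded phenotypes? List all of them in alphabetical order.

III-1 ∈ {X^PX^p, X^pX^p}

P/I-1 un ·: X^PX^P|X^PX^p
P/I-2 ? ·: X^PY|X^pY
P/II-1 un I-1×I-2: X^PY
P/II-2 un ·: X^PX^P|X^PX^p
P/II-3 ? I-1×I-2: X^PY|X^pY
P/II-4 un I-1×I-2: X^PX^P|X^PX^p
P/II-5 aff ·: X^pY
P/III-1 ? II-4×II-5: X^PX^p|X^pX^p
P/III-2 ? II-2×II-1: X^PY|X^pY
P/III-3 ? II-2×II-1: X^PX^P|X^PX^p
⇒ P over [I-1,I-2,II-1,II-2,II-3,II-4,II-5,III-1,III-2,III-3]: 65 consistent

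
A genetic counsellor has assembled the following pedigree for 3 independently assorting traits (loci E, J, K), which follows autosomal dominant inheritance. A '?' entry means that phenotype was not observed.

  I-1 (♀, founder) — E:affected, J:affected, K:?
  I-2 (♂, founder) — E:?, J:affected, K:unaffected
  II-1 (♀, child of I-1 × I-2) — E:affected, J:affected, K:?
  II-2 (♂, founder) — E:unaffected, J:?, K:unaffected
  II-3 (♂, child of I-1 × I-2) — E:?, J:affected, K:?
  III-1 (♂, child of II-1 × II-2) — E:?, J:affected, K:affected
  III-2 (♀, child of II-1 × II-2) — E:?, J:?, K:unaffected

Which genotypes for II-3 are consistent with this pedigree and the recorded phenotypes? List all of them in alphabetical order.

E/I-1 aff ·: Ee|EE
E/I-2 ? ·: ee|Ee|EE
E/II-1 aff I-1×I-2: Ee|EE
E/II-2 un ·: ee
E/II-3 ? I-1×I-2: ee|Ee|EE
E/III-1 ? II-1×II-2: ee|Ee
E/III-2 ? II-1×II-2: ee|Ee
⇒ E over [I-1,I-2,II-1,II-2,II-3,III-1,III-2]: 48 consistent
J/I-1 aff ·: Jj|JJ
J/I-2 aff ·: Jj|JJ
J/II-1 aff I-1×I-2: Jj|JJ
J/II-2 ? ·: jj|Jj|JJ
J/II-3 aff I-1×I-2: Jj|JJ
J/III-1 aff II-1×II-2: Jj|JJ
J/III-2 ? II-1×II-2: jj|Jj|JJ
⇒ J over [I-1,I-2,II-1,II-2,II-3,III-1,III-2]: 114 consistent
K/I-1 ? ·: Kk|KK
K/I-2 un ·: kk
K/II-1 ? I-1×I-2: Kk
K/II-2 un ·: kk
K/II-3 ? I-1×I-2: kk|Kk
K/III-1 aff II-1×II-2: Kk
K/III-2 un II-1×II-2: kk
⇒ K over [I-1,I-2,II-1,II-2,II-3,III-1,III-2]: 3 consistent

II-3 ∈ {EE JJ Kk, EE JJ kk, EE Jj Kk, EE Jj kk, Ee JJ Kk, Ee JJ kk, Ee Jj Kk, Ee Jj kk, ee JJ Kk, ee JJ kk, ee Jj Kk, ee Jj kk}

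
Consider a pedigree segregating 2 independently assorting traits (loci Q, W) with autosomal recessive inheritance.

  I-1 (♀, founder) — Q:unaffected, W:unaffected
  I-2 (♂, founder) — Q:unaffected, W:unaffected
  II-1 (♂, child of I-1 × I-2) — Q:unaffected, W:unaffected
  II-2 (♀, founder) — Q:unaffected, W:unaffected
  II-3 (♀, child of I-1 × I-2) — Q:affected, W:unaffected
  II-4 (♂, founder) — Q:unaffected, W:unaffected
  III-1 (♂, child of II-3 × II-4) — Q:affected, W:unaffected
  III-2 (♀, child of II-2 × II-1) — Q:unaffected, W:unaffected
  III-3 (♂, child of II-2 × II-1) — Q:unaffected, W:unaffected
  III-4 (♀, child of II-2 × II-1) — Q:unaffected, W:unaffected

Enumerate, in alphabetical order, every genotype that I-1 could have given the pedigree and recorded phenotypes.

Q/I-1 un ·: Qq
Q/I-2 un ·: Qq
Q/II-1 un I-1×I-2: QQ|Qq
Q/II-2 un ·: QQ|Qq
Q/II-3 aff I-1×I-2: qq
Q/II-4 un ·: Qq
Q/III-1 aff II-3×II-4: qq
Q/III-2 un II-2×II-1: QQ|Qq
Q/III-3 un II-2×II-1: QQ|Qq
Q/III-4 un II-2×II-1: QQ|Qq
⇒ Q over [I-1,I-2,II-1,II-2,II-3,II-4,III-1,III-2,III-3,III-4]: 25 consistent
W/I-1 un ·: WW|Ww
W/I-2 un ·: WW|Ww
W/II-1 un I-1×I-2: WW|Ww
W/II-2 un ·: WW|Ww
W/II-3 un I-1×I-2: WW|Ww
W/II-4 un ·: WW|Ww
W/III-1 un II-3×II-4: WW|Ww
W/III-2 un II-2×II-1: WW|Ww
W/III-3 un II-2×II-1: WW|Ww
W/III-4 un II-2×II-1: WW|Ww
⇒ W over [I-1,I-2,II-1,II-2,II-3,II-4,III-1,III-2,III-3,III-4]: 552 consistent

I-1 ∈ {Qq WW, Qq Ww}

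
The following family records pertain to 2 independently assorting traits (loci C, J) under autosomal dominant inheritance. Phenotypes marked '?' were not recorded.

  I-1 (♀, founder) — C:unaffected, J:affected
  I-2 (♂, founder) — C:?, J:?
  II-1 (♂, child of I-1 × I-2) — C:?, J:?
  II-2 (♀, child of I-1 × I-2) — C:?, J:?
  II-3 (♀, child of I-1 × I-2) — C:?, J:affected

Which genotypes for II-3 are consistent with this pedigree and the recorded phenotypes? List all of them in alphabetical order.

C/I-1 un ·: cc
C/I-2 ? ·: cc|Cc|CC
C/II-1 ? I-1×I-2: cc|Cc
C/II-2 ? I-1×I-2: cc|Cc
C/II-3 ? I-1×I-2: cc|Cc
⇒ C over [I-1,I-2,II-1,II-2,II-3]: 10 consistent
J/I-1 aff ·: Jj|JJ
J/I-2 ? ·: jj|Jj|JJ
J/II-1 ? I-1×I-2: jj|Jj|JJ
J/II-2 ? I-1×I-2: jj|Jj|JJ
J/II-3 aff I-1×I-2: Jj|JJ
⇒ J over [I-1,I-2,II-1,II-2,II-3]: 40 consistent

II-3 ∈ {Cc JJ, Cc Jj, cc JJ, cc Jj}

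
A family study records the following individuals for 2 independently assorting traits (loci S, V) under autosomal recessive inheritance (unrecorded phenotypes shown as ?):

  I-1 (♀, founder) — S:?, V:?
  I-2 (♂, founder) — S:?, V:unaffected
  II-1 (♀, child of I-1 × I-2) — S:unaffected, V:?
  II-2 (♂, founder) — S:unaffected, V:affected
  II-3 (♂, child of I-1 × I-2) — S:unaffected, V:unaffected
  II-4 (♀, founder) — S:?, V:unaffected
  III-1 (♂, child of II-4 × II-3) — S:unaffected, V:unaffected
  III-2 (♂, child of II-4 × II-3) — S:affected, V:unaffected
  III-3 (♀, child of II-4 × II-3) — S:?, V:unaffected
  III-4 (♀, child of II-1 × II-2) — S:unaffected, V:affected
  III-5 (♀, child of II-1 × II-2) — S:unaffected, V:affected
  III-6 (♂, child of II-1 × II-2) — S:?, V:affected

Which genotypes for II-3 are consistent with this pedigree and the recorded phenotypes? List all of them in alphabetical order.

II-3 ∈ {Ss VV, Ss Vv}

S/I-1 ? ·: SS|Ss|ss
S/I-2 ? ·: SS|Ss|ss
S/II-1 un I-1×I-2: SS|Ss
S/II-2 un ·: SS|Ss
S/II-3 un I-1×I-2: Ss
S/II-4 ? ·: Ss|ss
S/III-1 un II-4×II-3: SS|Ss
S/III-2 aff II-4×II-3: ss
S/III-3 ? II-4×II-3: SS|Ss|ss
S/III-4 un II-1×II-2: SS|Ss
S/III-5 un II-1×II-2: SS|Ss
S/III-6 ? II-1×II-2: SS|Ss|ss
⇒ S over [I-1,I-2,II-1,II-2,II-3,II-4,III-1,III-2,III-3,III-4,III-5,III-6]: 1336 consistent
V/I-1 ? ·: VV|Vv|vv
V/I-2 un ·: VV|Vv
V/II-1 ? I-1×I-2: Vv|vv
V/II-2 aff ·: vv
V/II-3 un I-1×I-2: VV|Vv
V/II-4 un ·: VV|Vv
V/III-1 un II-4×II-3: VV|Vv
V/III-2 un II-4×II-3: VV|Vv
V/III-3 un II-4×II-3: VV|Vv
V/III-4 aff II-1×II-2: vv
V/III-5 aff II-1×II-2: vv
V/III-6 aff II-1×II-2: vv
⇒ V over [I-1,I-2,II-1,II-2,II-3,II-4,III-1,III-2,III-3,III-4,III-5,III-6]: 148 consistent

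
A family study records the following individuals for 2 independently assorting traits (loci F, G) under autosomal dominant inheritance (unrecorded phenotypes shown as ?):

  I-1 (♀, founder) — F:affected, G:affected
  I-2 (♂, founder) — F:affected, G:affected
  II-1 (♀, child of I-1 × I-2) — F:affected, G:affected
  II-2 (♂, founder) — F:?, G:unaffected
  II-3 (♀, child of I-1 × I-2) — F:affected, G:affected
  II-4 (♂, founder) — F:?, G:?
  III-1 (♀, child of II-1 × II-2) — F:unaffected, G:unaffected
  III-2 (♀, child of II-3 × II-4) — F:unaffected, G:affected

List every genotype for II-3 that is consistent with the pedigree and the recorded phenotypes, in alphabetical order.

F/I-1 aff ·: Ff|FF
F/I-2 aff ·: Ff|FF
F/II-1 aff I-1×I-2: Ff
F/II-2 ? ·: ff|Ff
F/II-3 aff I-1×I-2: Ff
F/II-4 ? ·: ff|Ff
F/III-1 un II-1×II-2: ff
F/III-2 un II-3×II-4: ff
⇒ F over [I-1,I-2,II-1,II-2,II-3,II-4,III-1,III-2]: 12 consistent
G/I-1 aff ·: Gg|GG
G/I-2 aff ·: Gg|GG
G/II-1 aff I-1×I-2: Gg
G/II-2 un ·: gg
G/II-3 aff I-1×I-2: Gg|GG
G/II-4 ? ·: gg|Gg|GG
G/III-1 un II-1×II-2: gg
G/III-2 aff II-3×II-4: Gg|GG
⇒ G over [I-1,I-2,II-1,II-2,II-3,II-4,III-1,III-2]: 27 consistent

II-3 ∈ {Ff GG, Ff Gg}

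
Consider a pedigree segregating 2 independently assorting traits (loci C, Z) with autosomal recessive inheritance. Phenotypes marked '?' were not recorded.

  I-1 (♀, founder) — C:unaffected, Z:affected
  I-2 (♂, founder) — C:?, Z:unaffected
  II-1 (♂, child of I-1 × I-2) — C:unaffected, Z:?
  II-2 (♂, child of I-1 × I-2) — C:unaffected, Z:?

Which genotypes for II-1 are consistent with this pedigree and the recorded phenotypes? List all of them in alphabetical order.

II-1 ∈ {CC Zz, CC zz, Cc Zz, Cc zz}

C/I-1 un ·: CC|Cc
C/I-2 ? ·: CC|Cc|cc
C/II-1 un I-1×I-2: CC|Cc
C/II-2 un I-1×I-2: CC|Cc
⇒ C over [I-1,I-2,II-1,II-2]: 15 consistent
Z/I-1 aff ·: zz
Z/I-2 un ·: ZZ|Zz
Z/II-1 ? I-1×I-2: Zz|zz
Z/II-2 ? I-1×I-2: Zz|zz
⇒ Z over [I-1,I-2,II-1,II-2]: 5 consistent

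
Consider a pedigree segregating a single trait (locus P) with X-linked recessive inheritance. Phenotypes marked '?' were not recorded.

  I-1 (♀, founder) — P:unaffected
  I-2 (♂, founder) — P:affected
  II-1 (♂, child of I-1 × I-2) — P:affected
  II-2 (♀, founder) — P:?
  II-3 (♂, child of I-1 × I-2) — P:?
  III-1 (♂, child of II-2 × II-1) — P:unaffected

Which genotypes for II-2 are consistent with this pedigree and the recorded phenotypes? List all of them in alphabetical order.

P/I-1 un ·: X^PX^p
P/I-2 aff ·: X^pY
P/II-1 aff I-1×I-2: X^pY
P/II-2 ? ·: X^PX^P|X^PX^p
P/II-3 ? I-1×I-2: X^PY|X^pY
P/III-1 un II-2×II-1: X^PY
⇒ P over [I-1,I-2,II-1,II-2,II-3,III-1]: 4 consistent

II-2 ∈ {X^PX^P, X^PX^p}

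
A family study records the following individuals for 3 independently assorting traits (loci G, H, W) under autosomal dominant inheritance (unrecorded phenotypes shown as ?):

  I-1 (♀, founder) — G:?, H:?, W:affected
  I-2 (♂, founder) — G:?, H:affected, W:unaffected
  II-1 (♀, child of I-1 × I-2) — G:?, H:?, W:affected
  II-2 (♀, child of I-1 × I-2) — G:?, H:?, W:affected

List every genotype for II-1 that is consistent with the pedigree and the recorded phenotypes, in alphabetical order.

II-1 ∈ {GG HH Ww, GG Hh Ww, GG hh Ww, Gg HH Ww, Gg Hh Ww, Gg hh Ww, gg HH Ww, gg Hh Ww, gg hh Ww}

G/I-1 ? ·: gg|Gg|GG
G/I-2 ? ·: gg|Gg|GG
G/II-1 ? I-1×I-2: gg|Gg|GG
G/II-2 ? I-1×I-2: gg|Gg|GG
⇒ G over [I-1,I-2,II-1,II-2]: 29 consistent
H/I-1 ? ·: hh|Hh|HH
H/I-2 aff ·: Hh|HH
H/II-1 ? I-1×I-2: hh|Hh|HH
H/II-2 ? I-1×I-2: hh|Hh|HH
⇒ H over [I-1,I-2,II-1,II-2]: 23 consistent
W/I-1 aff ·: Ww|WW
W/I-2 un ·: ww
W/II-1 aff I-1×I-2: Ww
W/II-2 aff I-1×I-2: Ww
⇒ W over [I-1,I-2,II-1,II-2]: 2 consistent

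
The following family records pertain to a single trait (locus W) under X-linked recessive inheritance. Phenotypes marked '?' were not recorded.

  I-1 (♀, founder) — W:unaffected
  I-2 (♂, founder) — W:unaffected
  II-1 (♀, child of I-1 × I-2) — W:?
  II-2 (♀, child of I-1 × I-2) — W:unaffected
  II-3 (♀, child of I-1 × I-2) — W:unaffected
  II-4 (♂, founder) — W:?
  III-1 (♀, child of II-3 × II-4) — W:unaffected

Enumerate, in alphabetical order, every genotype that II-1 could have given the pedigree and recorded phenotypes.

W/I-1 un ·: X^WX^W|X^WX^w
W/I-2 un ·: X^WY
W/II-1 ? I-1×I-2: X^WX^W|X^WX^w
W/II-2 un I-1×I-2: X^WX^W|X^WX^w
W/II-3 un I-1×I-2: X^WX^W|X^WX^w
W/II-4 ? ·: X^WY|X^wY
W/III-1 un II-3×II-4: X^WX^W|X^WX^w
⇒ W over [I-1,I-2,II-1,II-2,II-3,II-4,III-1]: 22 consistent

II-1 ∈ {X^WX^W, X^WX^w}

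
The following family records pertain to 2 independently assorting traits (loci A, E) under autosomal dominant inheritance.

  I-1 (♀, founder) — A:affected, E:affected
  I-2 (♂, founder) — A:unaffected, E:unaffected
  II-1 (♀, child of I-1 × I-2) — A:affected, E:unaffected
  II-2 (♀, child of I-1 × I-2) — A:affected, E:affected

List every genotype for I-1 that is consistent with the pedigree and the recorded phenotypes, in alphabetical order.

I-1 ∈ {AA Ee, Aa Ee}

A/I-1 aff ·: Aa|AA
A/I-2 un ·: aa
A/II-1 aff I-1×I-2: Aa
A/II-2 aff I-1×I-2: Aa
⇒ A over [I-1,I-2,II-1,II-2]: 2 consistent
E/I-1 aff ·: Ee
E/I-2 un ·: ee
E/II-1 un I-1×I-2: ee
E/II-2 aff I-1×I-2: Ee
⇒ E over [I-1,I-2,II-1,II-2]: 1 consistent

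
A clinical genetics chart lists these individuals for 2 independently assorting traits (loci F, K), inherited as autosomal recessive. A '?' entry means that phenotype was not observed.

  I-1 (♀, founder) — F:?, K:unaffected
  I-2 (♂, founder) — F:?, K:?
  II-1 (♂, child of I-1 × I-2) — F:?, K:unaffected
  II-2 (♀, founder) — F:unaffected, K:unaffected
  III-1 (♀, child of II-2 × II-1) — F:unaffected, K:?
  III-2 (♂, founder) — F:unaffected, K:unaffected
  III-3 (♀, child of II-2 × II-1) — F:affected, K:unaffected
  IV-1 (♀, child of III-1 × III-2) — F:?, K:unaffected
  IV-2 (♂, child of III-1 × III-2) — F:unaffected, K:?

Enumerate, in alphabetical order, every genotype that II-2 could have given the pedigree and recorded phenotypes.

II-2 ∈ {Ff KK, Ff Kk}

F/I-1 ? ·: FF|Ff|ff
F/I-2 ? ·: FF|Ff|ff
F/II-1 ? I-1×I-2: Ff|ff
F/II-2 un ·: Ff
F/III-1 un II-2×II-1: FF|Ff
F/III-2 un ·: FF|Ff
F/III-3 aff II-2×II-1: ff
F/IV-1 ? III-1×III-2: FF|Ff|ff
F/IV-2 un III-1×III-2: FF|Ff
⇒ F over [I-1,I-2,II-1,II-2,III-1,III-2,III-3,IV-1,IV-2]: 145 consistent
K/I-1 un ·: KK|Kk
K/I-2 ? ·: KK|Kk|kk
K/II-1 un I-1×I-2: KK|Kk
K/II-2 un ·: KK|Kk
K/III-1 ? II-2×II-1: KK|Kk|kk
K/III-2 un ·: KK|Kk
K/III-3 un II-2×II-1: KK|Kk
K/IV-1 un III-1×III-2: KK|Kk
K/IV-2 ? III-1×III-2: KK|Kk|kk
⇒ K over [I-1,I-2,II-1,II-2,III-1,III-2,III-3,IV-1,IV-2]: 470 consistent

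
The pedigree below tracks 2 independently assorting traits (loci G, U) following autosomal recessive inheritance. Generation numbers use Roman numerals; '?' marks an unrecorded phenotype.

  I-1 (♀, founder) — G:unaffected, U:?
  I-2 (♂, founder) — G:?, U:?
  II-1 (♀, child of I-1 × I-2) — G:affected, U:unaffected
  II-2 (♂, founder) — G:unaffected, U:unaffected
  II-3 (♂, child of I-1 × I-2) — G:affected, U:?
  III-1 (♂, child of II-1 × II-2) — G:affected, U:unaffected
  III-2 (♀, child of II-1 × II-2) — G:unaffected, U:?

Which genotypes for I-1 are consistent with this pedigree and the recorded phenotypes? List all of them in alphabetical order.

G/I-1 un ·: Gg
G/I-2 ? ·: Gg|gg
G/II-1 aff I-1×I-2: gg
G/II-2 un ·: Gg
G/II-3 aff I-1×I-2: gg
G/III-1 aff II-1×II-2: gg
G/III-2 un II-1×II-2: Gg
⇒ G over [I-1,I-2,II-1,II-2,II-3,III-1,III-2]: 2 consistent
U/I-1 ? ·: UU|Uu|uu
U/I-2 ? ·: UU|Uu|uu
U/II-1 un I-1×I-2: UU|Uu
U/II-2 un ·: UU|Uu
U/II-3 ? I-1×I-2: UU|Uu|uu
U/III-1 un II-1×II-2: UU|Uu
U/III-2 ? II-1×II-2: UU|Uu|uu
⇒ U over [I-1,I-2,II-1,II-2,II-3,III-1,III-2]: 170 consistent

I-1 ∈ {Gg UU, Gg Uu, Gg uu}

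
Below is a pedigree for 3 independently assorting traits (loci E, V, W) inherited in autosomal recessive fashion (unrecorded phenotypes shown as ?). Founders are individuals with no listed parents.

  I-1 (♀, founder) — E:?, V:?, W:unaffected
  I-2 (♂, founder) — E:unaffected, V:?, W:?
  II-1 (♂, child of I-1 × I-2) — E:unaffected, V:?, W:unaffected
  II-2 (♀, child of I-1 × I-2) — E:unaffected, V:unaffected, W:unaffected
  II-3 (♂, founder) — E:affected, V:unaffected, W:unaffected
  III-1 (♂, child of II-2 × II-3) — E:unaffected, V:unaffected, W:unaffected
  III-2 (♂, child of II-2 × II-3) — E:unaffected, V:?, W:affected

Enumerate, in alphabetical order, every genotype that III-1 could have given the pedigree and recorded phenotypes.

III-1 ∈ {Ee VV WW, Ee VV Ww, Ee Vv WW, Ee Vv Ww}

E/I-1 ? ·: EE|Ee|ee
E/I-2 un ·: EE|Ee
E/II-1 un I-1×I-2: EE|Ee
E/II-2 un I-1×I-2: EE|Ee
E/II-3 aff ·: ee
E/III-1 un II-2×II-3: Ee
E/III-2 un II-2×II-3: Ee
⇒ E over [I-1,I-2,II-1,II-2,II-3,III-1,III-2]: 15 consistent
V/I-1 ? ·: VV|Vv|vv
V/I-2 ? ·: VV|Vv|vv
V/II-1 ? I-1×I-2: VV|Vv|vv
V/II-2 un I-1×I-2: VV|Vv
V/II-3 un ·: VV|Vv
V/III-1 un II-2×II-3: VV|Vv
V/III-2 ? II-2×II-3: VV|Vv|vv
⇒ V over [I-1,I-2,II-1,II-2,II-3,III-1,III-2]: 170 consistent
W/I-1 un ·: WW|Ww
W/I-2 ? ·: WW|Ww|ww
W/II-1 un I-1×I-2: WW|Ww
W/II-2 un I-1×I-2: Ww
W/II-3 un ·: Ww
W/III-1 un II-2×II-3: WW|Ww
W/III-2 aff II-2×II-3: ww
⇒ W over [I-1,I-2,II-1,II-2,II-3,III-1,III-2]: 16 consistent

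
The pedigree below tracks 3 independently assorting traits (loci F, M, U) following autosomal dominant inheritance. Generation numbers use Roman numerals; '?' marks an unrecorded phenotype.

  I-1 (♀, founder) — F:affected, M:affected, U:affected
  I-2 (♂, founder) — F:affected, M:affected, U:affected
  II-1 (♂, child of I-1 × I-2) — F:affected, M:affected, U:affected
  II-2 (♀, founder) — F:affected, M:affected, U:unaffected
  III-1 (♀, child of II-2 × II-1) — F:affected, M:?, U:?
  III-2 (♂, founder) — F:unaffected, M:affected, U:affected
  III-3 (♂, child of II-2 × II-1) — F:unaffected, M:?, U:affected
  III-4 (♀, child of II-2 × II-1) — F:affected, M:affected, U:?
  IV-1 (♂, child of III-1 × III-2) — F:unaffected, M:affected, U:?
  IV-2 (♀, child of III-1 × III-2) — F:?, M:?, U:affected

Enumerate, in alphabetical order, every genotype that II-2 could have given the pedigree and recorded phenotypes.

II-2 ∈ {Ff MM uu, Ff Mm uu}

F/I-1 aff ·: Ff|FF
F/I-2 aff ·: Ff|FF
F/II-1 aff I-1×I-2: Ff
F/II-2 aff ·: Ff
F/III-1 aff II-2×II-1: Ff
F/III-2 un ·: ff
F/III-3 un II-2×II-1: ff
F/III-4 aff II-2×II-1: Ff|FF
F/IV-1 un III-1×III-2: ff
F/IV-2 ? III-1×III-2: ff|Ff
⇒ F over [I-1,I-2,II-1,II-2,III-1,III-2,III-3,III-4,IV-1,IV-2]: 12 consistent
M/I-1 aff ·: Mm|MM
M/I-2 aff ·: Mm|MM
M/II-1 aff I-1×I-2: Mm|MM
M/II-2 aff ·: Mm|MM
M/III-1 ? II-2×II-1: mm|Mm|MM
M/III-2 aff ·: Mm|MM
M/III-3 ? II-2×II-1: mm|Mm|MM
M/III-4 aff II-2×II-1: Mm|MM
M/IV-1 aff III-1×III-2: Mm|MM
M/IV-2 ? III-1×III-2: mm|Mm|MM
⇒ M over [I-1,I-2,II-1,II-2,III-1,III-2,III-3,III-4,IV-1,IV-2]: 764 consistent
U/I-1 aff ·: Uu|UU
U/I-2 aff ·: Uu|UU
U/II-1 aff I-1×I-2: Uu|UU
U/II-2 un ·: uu
U/III-1 ? II-2×II-1: uu|Uu
U/III-2 aff ·: Uu|UU
U/III-3 aff II-2×II-1: Uu
U/III-4 ? II-2×II-1: uu|Uu
U/IV-1 ? III-1×III-2: uu|Uu|UU
U/IV-2 aff III-1×III-2: Uu|UU
⇒ U over [I-1,I-2,II-1,II-2,III-1,III-2,III-3,III-4,IV-1,IV-2]: 118 consistent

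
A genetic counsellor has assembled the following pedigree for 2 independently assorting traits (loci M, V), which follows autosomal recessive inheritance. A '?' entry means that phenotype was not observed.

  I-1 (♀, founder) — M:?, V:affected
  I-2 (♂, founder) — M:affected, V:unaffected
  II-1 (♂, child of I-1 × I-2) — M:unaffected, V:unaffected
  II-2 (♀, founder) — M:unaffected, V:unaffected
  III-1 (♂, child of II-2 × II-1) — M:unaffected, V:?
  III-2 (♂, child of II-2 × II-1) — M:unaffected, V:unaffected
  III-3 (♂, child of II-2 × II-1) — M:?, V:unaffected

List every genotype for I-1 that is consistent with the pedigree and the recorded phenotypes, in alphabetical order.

M/I-1 ? ·: MM|Mm
M/I-2 aff ·: mm
M/II-1 un I-1×I-2: Mm
M/II-2 un ·: MM|Mm
M/III-1 un II-2×II-1: MM|Mm
M/III-2 un II-2×II-1: MM|Mm
M/III-3 ? II-2×II-1: MM|Mm|mm
⇒ M over [I-1,I-2,II-1,II-2,III-1,III-2,III-3]: 40 consistent
V/I-1 aff ·: vv
V/I-2 un ·: VV|Vv
V/II-1 un I-1×I-2: Vv
V/II-2 un ·: VV|Vv
V/III-1 ? II-2×II-1: VV|Vv|vv
V/III-2 un II-2×II-1: VV|Vv
V/III-3 un II-2×II-1: VV|Vv
⇒ V over [I-1,I-2,II-1,II-2,III-1,III-2,III-3]: 40 consistent

I-1 ∈ {MM vv, Mm vv}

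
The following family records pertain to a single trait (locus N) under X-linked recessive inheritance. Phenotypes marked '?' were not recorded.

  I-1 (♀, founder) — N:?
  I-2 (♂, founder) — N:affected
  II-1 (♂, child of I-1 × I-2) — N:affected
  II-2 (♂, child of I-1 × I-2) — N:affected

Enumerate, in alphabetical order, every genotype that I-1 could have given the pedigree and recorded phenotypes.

N/I-1 ? ·: X^NX^n|X^nX^n
N/I-2 aff ·: X^nY
N/II-1 aff I-1×I-2: X^nY
N/II-2 aff I-1×I-2: X^nY
⇒ N over [I-1,I-2,II-1,II-2]: 2 consistent

I-1 ∈ {X^NX^n, X^nX^n}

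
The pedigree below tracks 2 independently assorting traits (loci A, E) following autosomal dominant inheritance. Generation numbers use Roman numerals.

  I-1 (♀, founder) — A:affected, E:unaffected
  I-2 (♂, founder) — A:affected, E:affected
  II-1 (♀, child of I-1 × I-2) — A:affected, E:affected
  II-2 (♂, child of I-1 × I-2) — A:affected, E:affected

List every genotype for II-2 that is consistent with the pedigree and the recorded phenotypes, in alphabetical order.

A/I-1 aff ·: Aa|AA
A/I-2 aff ·: Aa|AA
A/II-1 aff I-1×I-2: Aa|AA
A/II-2 aff I-1×I-2: Aa|AA
⇒ A over [I-1,I-2,II-1,II-2]: 13 consistent
E/I-1 un ·: ee
E/I-2 aff ·: Ee|EE
E/II-1 aff I-1×I-2: Ee
E/II-2 aff I-1×I-2: Ee
⇒ E over [I-1,I-2,II-1,II-2]: 2 consistent

II-2 ∈ {AA Ee, Aa Ee}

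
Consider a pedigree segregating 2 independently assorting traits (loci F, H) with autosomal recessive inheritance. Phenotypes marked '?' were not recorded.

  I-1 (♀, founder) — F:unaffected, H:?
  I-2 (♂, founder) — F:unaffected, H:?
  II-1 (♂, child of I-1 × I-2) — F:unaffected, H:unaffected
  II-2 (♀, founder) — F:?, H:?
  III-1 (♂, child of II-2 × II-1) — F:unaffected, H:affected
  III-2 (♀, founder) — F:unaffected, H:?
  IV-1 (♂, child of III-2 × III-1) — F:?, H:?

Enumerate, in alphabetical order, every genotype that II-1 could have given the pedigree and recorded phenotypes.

F/I-1 un ·: FF|Ff
F/I-2 un ·: FF|Ff
F/II-1 un I-1×I-2: FF|Ff
F/II-2 ? ·: FF|Ff|ff
F/III-1 un II-2×II-1: FF|Ff
F/III-2 un ·: FF|Ff
F/IV-1 ? III-2×III-1: FF|Ff|ff
⇒ F over [I-1,I-2,II-1,II-2,III-1,III-2,IV-1]: 127 consistent
H/I-1 ? ·: HH|Hh|hh
H/I-2 ? ·: HH|Hh|hh
H/II-1 un I-1×I-2: Hh
H/II-2 ? ·: Hh|hh
H/III-1 aff II-2×II-1: hh
H/III-2 ? ·: HH|Hh|hh
H/IV-1 ? III-2×III-1: Hh|hh
⇒ H over [I-1,I-2,II-1,II-2,III-1,III-2,IV-1]: 56 consistent

II-1 ∈ {FF Hh, Ff Hh}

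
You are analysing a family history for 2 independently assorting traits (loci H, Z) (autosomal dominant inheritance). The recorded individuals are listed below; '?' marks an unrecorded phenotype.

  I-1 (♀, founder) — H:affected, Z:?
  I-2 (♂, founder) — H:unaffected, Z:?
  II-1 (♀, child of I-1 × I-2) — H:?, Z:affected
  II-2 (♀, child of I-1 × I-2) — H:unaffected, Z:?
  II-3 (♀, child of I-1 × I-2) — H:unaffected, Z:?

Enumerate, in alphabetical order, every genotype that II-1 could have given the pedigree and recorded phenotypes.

II-1 ∈ {Hh ZZ, Hh Zz, hh ZZ, hh Zz}

H/I-1 aff ·: Hh
H/I-2 un ·: hh
H/II-1 ? I-1×I-2: hh|Hh
H/II-2 un I-1×I-2: hh
H/II-3 un I-1×I-2: hh
⇒ H over [I-1,I-2,II-1,II-2,II-3]: 2 consistent
Z/I-1 ? ·: zz|Zz|ZZ
Z/I-2 ? ·: zz|Zz|ZZ
Z/II-1 aff I-1×I-2: Zz|ZZ
Z/II-2 ? I-1×I-2: zz|Zz|ZZ
Z/II-3 ? I-1×I-2: zz|Zz|ZZ
⇒ Z over [I-1,I-2,II-1,II-2,II-3]: 45 consistent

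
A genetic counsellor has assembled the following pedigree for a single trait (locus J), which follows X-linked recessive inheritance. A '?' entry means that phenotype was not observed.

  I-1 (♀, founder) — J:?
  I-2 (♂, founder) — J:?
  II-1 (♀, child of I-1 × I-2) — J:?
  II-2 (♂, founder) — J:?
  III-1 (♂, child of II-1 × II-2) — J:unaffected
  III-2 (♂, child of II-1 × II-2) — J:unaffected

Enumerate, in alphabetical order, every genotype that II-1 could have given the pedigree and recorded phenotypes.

J/I-1 ? ·: X^JX^J|X^JX^j|X^jX^j
J/I-2 ? ·: X^JY|X^jY
J/II-1 ? I-1×I-2: X^JX^J|X^JX^j
J/II-2 ? ·: X^JY|X^jY
J/III-1 un II-1×II-2: X^JY
J/III-2 un II-1×II-2: X^JY
⇒ J over [I-1,I-2,II-1,II-2,III-1,III-2]: 12 consistent

II-1 ∈ {X^JX^J, X^JX^j}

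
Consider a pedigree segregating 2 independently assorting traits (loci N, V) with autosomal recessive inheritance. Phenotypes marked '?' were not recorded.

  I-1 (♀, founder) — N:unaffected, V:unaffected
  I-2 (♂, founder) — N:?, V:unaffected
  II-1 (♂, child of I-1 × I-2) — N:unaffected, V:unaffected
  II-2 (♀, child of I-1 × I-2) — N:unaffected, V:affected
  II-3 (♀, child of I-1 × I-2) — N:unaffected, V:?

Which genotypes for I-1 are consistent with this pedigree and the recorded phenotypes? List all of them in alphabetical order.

I-1 ∈ {NN Vv, Nn Vv}

N/I-1 un ·: NN|Nn
N/I-2 ? ·: NN|Nn|nn
N/II-1 un I-1×I-2: NN|Nn
N/II-2 un I-1×I-2: NN|Nn
N/II-3 un I-1×I-2: NN|Nn
⇒ N over [I-1,I-2,II-1,II-2,II-3]: 27 consistent
V/I-1 un ·: Vv
V/I-2 un ·: Vv
V/II-1 un I-1×I-2: VV|Vv
V/II-2 aff I-1×I-2: vv
V/II-3 ? I-1×I-2: VV|Vv|vv
⇒ V over [I-1,I-2,II-1,II-2,II-3]: 6 consistent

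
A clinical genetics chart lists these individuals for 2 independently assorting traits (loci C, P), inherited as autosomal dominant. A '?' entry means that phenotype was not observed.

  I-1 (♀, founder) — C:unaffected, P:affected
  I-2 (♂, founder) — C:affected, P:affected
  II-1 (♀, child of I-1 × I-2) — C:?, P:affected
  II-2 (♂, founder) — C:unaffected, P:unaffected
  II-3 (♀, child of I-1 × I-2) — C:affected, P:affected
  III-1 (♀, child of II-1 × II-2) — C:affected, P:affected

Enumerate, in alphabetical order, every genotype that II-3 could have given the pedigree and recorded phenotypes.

II-3 ∈ {Cc PP, Cc Pp}

C/I-1 un ·: cc
C/I-2 aff ·: Cc|CC
C/II-1 ? I-1×I-2: Cc
C/II-2 un ·: cc
C/II-3 aff I-1×I-2: Cc
C/III-1 aff II-1×II-2: Cc
⇒ C over [I-1,I-2,II-1,II-2,II-3,III-1]: 2 consistent
P/I-1 aff ·: Pp|PP
P/I-2 aff ·: Pp|PP
P/II-1 aff I-1×I-2: Pp|PP
P/II-2 un ·: pp
P/II-3 aff I-1×I-2: Pp|PP
P/III-1 aff II-1×II-2: Pp
⇒ P over [I-1,I-2,II-1,II-2,II-3,III-1]: 13 consistent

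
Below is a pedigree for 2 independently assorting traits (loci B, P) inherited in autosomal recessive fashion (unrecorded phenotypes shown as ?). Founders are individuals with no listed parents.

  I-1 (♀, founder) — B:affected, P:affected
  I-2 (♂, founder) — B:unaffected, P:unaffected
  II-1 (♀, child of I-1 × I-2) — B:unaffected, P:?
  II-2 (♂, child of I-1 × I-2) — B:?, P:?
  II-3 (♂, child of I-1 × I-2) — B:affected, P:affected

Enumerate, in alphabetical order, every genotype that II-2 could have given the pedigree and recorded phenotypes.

II-2 ∈ {Bb Pp, Bb pp, bb Pp, bb pp}

B/I-1 aff ·: bb
B/I-2 un ·: Bb
B/II-1 un I-1×I-2: Bb
B/II-2 ? I-1×I-2: Bb|bb
B/II-3 aff I-1×I-2: bb
⇒ B over [I-1,I-2,II-1,II-2,II-3]: 2 consistent
P/I-1 aff ·: pp
P/I-2 un ·: Pp
P/II-1 ? I-1×I-2: Pp|pp
P/II-2 ? I-1×I-2: Pp|pp
P/II-3 aff I-1×I-2: pp
⇒ P over [I-1,I-2,II-1,II-2,II-3]: 4 consistent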